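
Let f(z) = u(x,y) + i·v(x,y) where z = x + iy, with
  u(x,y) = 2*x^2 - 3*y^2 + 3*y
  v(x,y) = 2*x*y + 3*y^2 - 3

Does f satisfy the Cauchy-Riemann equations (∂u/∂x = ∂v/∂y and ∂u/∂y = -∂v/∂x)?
∂u/∂x = 4*x
∂v/∂y = 2*x + 6*y
∂u/∂y = 3 - 6*y
∂v/∂x = 2*y
∂u/∂x ≠ ∂v/∂y and ∂u/∂y ≠ -∂v/∂x; the Cauchy-Riemann equations are not satisfied, so f is not analytic.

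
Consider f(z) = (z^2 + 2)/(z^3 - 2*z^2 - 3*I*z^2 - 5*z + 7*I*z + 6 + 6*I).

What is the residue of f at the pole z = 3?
Write f(z) = P(z)/Q(z) with P(z) = z^2 + 2 and Q(z) = z^3 - 2*z^2 - 3*I*z^2 - 5*z + 7*I*z + 6 + 6*I.
The denominator factors as Q(z) = (z - 2*I)*(z + 1 - I)*(z - 3), so z = 3 is a simple zero of Q and P is analytic there; z = 3 is therefore a simple pole and
  Res(f, z₀) = P(z₀)/Q'(z₀).

Q'(z) = 3*z^2 - 4*z - 6*I*z - 5 + 7*I, so Q'(3) = 10 - 11*I.
P(3) = 11.

Res(f, 3) = (11)/(10 - 11*I) = 110/221 + 121*I/221

Final answer: 110/221 + 121*I/221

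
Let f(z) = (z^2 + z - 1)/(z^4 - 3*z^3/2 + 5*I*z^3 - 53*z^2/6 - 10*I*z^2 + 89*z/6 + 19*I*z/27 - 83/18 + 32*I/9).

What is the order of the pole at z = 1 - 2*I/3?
3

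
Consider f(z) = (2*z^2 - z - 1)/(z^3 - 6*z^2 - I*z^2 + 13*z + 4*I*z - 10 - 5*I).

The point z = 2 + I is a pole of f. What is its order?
2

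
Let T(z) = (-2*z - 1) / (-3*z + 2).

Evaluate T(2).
Substitute z = 2:
  numerator:   -2*(2) - 1 = -5
  denominator: -3*(2) + 2 = -4
T(2) = (-5)/(-4) = 5/4

Final answer: 5/4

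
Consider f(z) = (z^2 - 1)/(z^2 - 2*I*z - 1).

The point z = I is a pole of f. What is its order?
Factor the denominator:
  z^2 - 2*I*z - 1 = (z - I)^2

The numerator P(z) = z^2 - 1 has P(I) = -2 ≠ 0, so no factor of (z - I) cancels.
Near z = I we can therefore write f(z) = g(z)/(z - I)^2 with g analytic at I and g(I) ≠ 0 (g is just the numerator).

Hence z = I is a pole of order 2.

Final answer: 2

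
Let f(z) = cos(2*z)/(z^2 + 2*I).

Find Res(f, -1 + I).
(-1/4 - I/4)*cos(2 - 2*I)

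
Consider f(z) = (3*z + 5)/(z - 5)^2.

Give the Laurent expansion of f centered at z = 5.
Put w = z - (5), i.e. z = w + 5. The denominator is w^2, so it suffices to rewrite the numerator in powers of w.

P(z) = 3*z + 5
P(w + 5) = 20 + 3*w

Dividing each term by w^2:
  f = 20/w^2 + 3/w

Substituting back w = z - 5:
  f(z) = 20/(z - 5)^2 + 3/(z - 5)

The series is finite because the numerator is a polynomial; the negative powers form the principal part, and the coefficient of 1/(z - 5) gives Res(f, 5) = 3.

Final answer: 20/(z - 5)^2 + 3/(z - 5)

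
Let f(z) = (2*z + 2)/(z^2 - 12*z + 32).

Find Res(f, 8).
Write f(z) = P(z)/Q(z) with P(z) = 2*z + 2 and Q(z) = z^2 - 12*z + 32.
The denominator factors as Q(z) = (z - 8)*(z - 4), so z = 8 is a simple zero of Q and P is analytic there; z = 8 is therefore a simple pole and
  Res(f, z₀) = P(z₀)/Q'(z₀).

Q'(z) = 2*z - 12, so Q'(8) = 4.
P(8) = 18.

Res(f, 8) = (18)/(4) = 9/2

Final answer: 9/2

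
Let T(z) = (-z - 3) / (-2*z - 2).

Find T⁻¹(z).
Set w = T(z) = (-z - 3) / (-2*z - 2) and solve for z:
  w*(-2*z - 2) = -z - 3
  -2*w + z*(1 - 2*w) + 3 = 0
  z*(1 - 2*w) = 2*w - 3
  z = (3 - 2*w)/(2*w - 1)
Renaming the variable, T⁻¹(z) = (-2*z + 3)/(2*z - 1).
(Check: ad - bc = -4 ≠ 0, so T is invertible.)

Final answer: (-2*z + 3)/(2*z - 1)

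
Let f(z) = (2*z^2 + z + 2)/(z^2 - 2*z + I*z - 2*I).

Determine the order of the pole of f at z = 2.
1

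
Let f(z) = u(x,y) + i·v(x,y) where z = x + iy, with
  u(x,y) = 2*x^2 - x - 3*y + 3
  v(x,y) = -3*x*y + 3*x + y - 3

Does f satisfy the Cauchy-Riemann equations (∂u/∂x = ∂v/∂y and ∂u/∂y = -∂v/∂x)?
∂u/∂x = 4*x - 1
∂v/∂y = 1 - 3*x
∂u/∂y = -3
∂v/∂x = 3 - 3*y
∂u/∂x ≠ ∂v/∂y and ∂u/∂y ≠ -∂v/∂x; the Cauchy-Riemann equations are not satisfied, so f is not analytic.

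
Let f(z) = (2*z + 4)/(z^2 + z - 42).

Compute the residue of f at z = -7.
Write f(z) = P(z)/Q(z) with P(z) = 2*z + 4 and Q(z) = z^2 + z - 42.
The denominator factors as Q(z) = (z - 6)*(z + 7), so z = -7 is a simple zero of Q and P is analytic there; z = -7 is therefore a simple pole and
  Res(f, z₀) = P(z₀)/Q'(z₀).

Q'(z) = 2*z + 1, so Q'(-7) = -13.
P(-7) = -10.

Res(f, -7) = (-10)/(-13) = 10/13

Final answer: 10/13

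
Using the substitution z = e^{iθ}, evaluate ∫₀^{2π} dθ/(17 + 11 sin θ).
Call the integral J. The integrand is 2π-periodic and we integrate over a full period, so shifting θ does not change the value (θ → θ + π/2 turns sin θ into cos θ). Hence
  J = ∫₀^{2π} dθ/(17 + 11 cos θ).
Put z = e^{iθ}: then cos θ = (z + 1/z)/2, dθ = dz/(iz), and z runs once counterclockwise around |z| = 1:
  J = ∮_{|z|=1} 1/(17 + 11*(z + 1/z)/2) · dz/(iz) = (2/i) ∮_{|z|=1} dz/(11*z^2 + 34*z + 11).
The roots of 11*z^2 + 34*z + 11 are z = (-17 ± sqrt(17^2 - 11^2))/11, with sqrt(168) = 2*sqrt(42); their product is 1, so only z₊ = -17/11 + 2*sqrt(42)/11 lies inside the unit circle (z₋ = -17/11 - 2*sqrt(42)/11 lies outside).
z₊ is a simple zero of q(z) = 11*z^2 + 34*z + 11, so Res(1/q, z₊) = 1/q'(z₊) with q'(z) = 22*z + 34; and q'(z₊) = 11*(z₊ - z₋) = 4*sqrt(42).
Therefore J = (2/i) · 2πi · 1/(4*sqrt(42)) = 2*pi/(2*sqrt(42)) = sqrt(42)*pi/42

Final answer: sqrt(42)*pi/42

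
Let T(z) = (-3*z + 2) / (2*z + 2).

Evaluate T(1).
Substitute z = 1:
  numerator:   -3*(1) + 2 = -1
  denominator: 2*(1) + 2 = 4
T(1) = (-1)/(4) = -1/4

Final answer: -1/4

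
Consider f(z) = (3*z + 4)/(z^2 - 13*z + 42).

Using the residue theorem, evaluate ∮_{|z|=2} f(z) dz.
By the residue theorem, ∮_C f(z) dz = 2πi · (sum of the residues of f at the poles inside |z| = 2).

The denominator factors as (z - 7)*(z - 6), so the singularities of f are simple poles at z = 7, z = 6.
  |7|² = 49 > 4 = 2², so this pole is outside the contour.
  |6|² = 36 > 4 = 2², so this pole is outside the contour.

No pole lies inside the contour, so f is analytic on and inside C and the integral is 0 (Cauchy's theorem).

Final answer: 0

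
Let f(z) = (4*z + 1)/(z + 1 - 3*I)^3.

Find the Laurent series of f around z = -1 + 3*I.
Put w = z - (-1 + 3*I), i.e. z = w - 1 + 3*I. The denominator is w^3, so it suffices to rewrite the numerator in powers of w.

P(z) = 4*z + 1
P(w - 1 + 3*I) = -3 + 12*I + 4*w

Dividing each term by w^3:
  f = (-3 + 12*I)/w^3 + 4/w^2

Substituting back w = z + 1 - 3*I:
  f(z) = (-3 + 12*I)/(z + 1 - 3*I)^3 + 4/(z + 1 - 3*I)^2

The series is finite because the numerator is a polynomial; the negative powers form the principal part.

Final answer: (-3 + 12*I)/(z + 1 - 3*I)^3 + 4/(z + 1 - 3*I)^2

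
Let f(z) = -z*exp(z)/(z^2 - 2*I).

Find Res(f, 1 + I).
-exp(1 + I)/2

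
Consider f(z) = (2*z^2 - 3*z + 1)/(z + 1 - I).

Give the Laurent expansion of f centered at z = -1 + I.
Put w = z - (-1 + I), i.e. z = w - 1 + I. The denominator is w, so it suffices to rewrite the numerator in powers of w.

P(z) = 2*z^2 - 3*z + 1
P(w - 1 + I) = 4 - 7*I + (-7 + 4*I)*w + 2*w^2

Dividing each term by w:
  f = (4 - 7*I)/w - 7 + 4*I + 2*w

Substituting back w = z + 1 - I:
  f(z) = (4 - 7*I)/(z + 1 - I) - 7 + 4*I + 2*(z + 1 - I)

The series is finite because the numerator is a polynomial; the negative powers form the principal part, and the coefficient of 1/(z + 1 - I) gives Res(f, -1 + I) = 4 - 7*I.

Final answer: (4 - 7*I)/(z + 1 - I) - 7 + 4*I + 2*(z + 1 - I)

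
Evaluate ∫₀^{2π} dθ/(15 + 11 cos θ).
Let J = ∫₀^{2π} dθ/(15 + 11 cos θ).
Put z = e^{iθ}: then cos θ = (z + 1/z)/2, dθ = dz/(iz), and z runs once counterclockwise around |z| = 1:
  J = ∮_{|z|=1} 1/(15 + 11*(z + 1/z)/2) · dz/(iz) = (2/i) ∮_{|z|=1} dz/(11*z^2 + 30*z + 11).
The roots of 11*z^2 + 30*z + 11 are z = (-15 ± sqrt(15^2 - 11^2))/11, with sqrt(104) = 2*sqrt(26); their product is 1, so only z₊ = -15/11 + 2*sqrt(26)/11 lies inside the unit circle (z₋ = -15/11 - 2*sqrt(26)/11 lies outside).
z₊ is a simple zero of q(z) = 11*z^2 + 30*z + 11, so Res(1/q, z₊) = 1/q'(z₊) with q'(z) = 22*z + 30; and q'(z₊) = 11*(z₊ - z₋) = 4*sqrt(26).
Therefore J = (2/i) · 2πi · 1/(4*sqrt(26)) = 2*pi/(2*sqrt(26)) = sqrt(26)*pi/26

Final answer: sqrt(26)*pi/26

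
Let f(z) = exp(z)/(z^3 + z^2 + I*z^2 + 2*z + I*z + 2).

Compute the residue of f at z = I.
Write f(z) = P(z)/Q(z) with P(z) = exp(z) and Q(z) = z^3 + z^2 + I*z^2 + 2*z + I*z + 2.
The denominator factors as Q(z) = (z - I)*(z + 1)*(z + 2*I), so z = I is a simple zero of Q and P is analytic there; z = I is therefore a simple pole and
  Res(f, z₀) = P(z₀)/Q'(z₀).

Q'(z) = 3*z^2 + 2*z + 2*I*z + 2 + I, so Q'(I) = -3 + 3*I.
P(I) = exp(I).

Res(f, I) = (exp(I))/(-3 + 3*I) = (-1/6 - I/6)*exp(I)

Final answer: (-1/6 - I/6)*exp(I)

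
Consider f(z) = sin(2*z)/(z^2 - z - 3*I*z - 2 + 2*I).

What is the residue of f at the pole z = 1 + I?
(1/2 + I/2)*sin(2 + 2*I)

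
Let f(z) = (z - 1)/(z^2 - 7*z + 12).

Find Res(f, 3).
Write f(z) = P(z)/Q(z) with P(z) = z - 1 and Q(z) = z^2 - 7*z + 12.
The denominator factors as Q(z) = (z - 4)*(z - 3), so z = 3 is a simple zero of Q and P is analytic there; z = 3 is therefore a simple pole and
  Res(f, z₀) = P(z₀)/Q'(z₀).

Q'(z) = 2*z - 7, so Q'(3) = -1.
P(3) = 2.

Res(f, 3) = (2)/(-1) = -2

Final answer: -2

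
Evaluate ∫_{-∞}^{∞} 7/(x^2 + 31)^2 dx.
Let f(z) = 7/(z^2 + 31)^2. The denominator has no real zeros and deg Q - deg P = 4 ≥ 2, so the integral of f over the upper semicircle |z| = R tends to 0 as R → ∞. Closing the contour in the upper half-plane,
  ∫_{-∞}^{∞} f(x) dx = 2πi · Σ Res(f, z_k)  over the poles with Im z_k > 0.

Zeros of the denominator: z^2 + 31 = 0 gives z = ±sqrt(31)*I.
Upper half-plane: z = sqrt(31)*I (a pole of order 2).

Write f(z) = g(z)/(z - sqrt(31)*I)^2 with g(z) = 7/(z + sqrt(31)*I)^2. For a double pole, Res(f, z₀) = g'(z₀):
  g'(z) = -14/(z + sqrt(31)*I)^3
  Res(f, sqrt(31)*I) = g'(sqrt(31)*I) = -7*sqrt(31)*I/3844

∫_{-∞}^{∞} f(x) dx = 2πi · (-7*sqrt(31)*I/3844) = 7*sqrt(31)*pi/1922

Final answer: 7*sqrt(31)*pi/1922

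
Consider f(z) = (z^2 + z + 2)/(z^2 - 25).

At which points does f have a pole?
The singularities of f are the zeros of the denominator. Factoring,
  z^2 - 25 = (z - 5)*(z + 5)
so the candidates are z = 5, z = -5.

Check the numerator P(z) = z^2 + z + 2 at each one:
  P(5) = 32 ≠ 0, so z = 5 is a (simple) pole.
  P(-5) = 22 ≠ 0, so z = -5 is a (simple) pole.

Poles of f: {-5, 5}

Final answer: {-5, 5}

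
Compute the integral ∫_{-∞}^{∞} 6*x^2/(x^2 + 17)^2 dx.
Let f(z) = 6*z^2/(z^2 + 17)^2. The denominator has no real zeros and deg Q - deg P = 2 ≥ 2, so the integral of f over the upper semicircle |z| = R tends to 0 as R → ∞. Closing the contour in the upper half-plane,
  ∫_{-∞}^{∞} f(x) dx = 2πi · Σ Res(f, z_k)  over the poles with Im z_k > 0.

Zeros of the denominator: z^2 + 17 = 0 gives z = ±sqrt(17)*I.
Upper half-plane: z = sqrt(17)*I (a pole of order 2).

Write f(z) = g(z)/(z - sqrt(17)*I)^2 with g(z) = 6*z^2/(z + sqrt(17)*I)^2. For a double pole, Res(f, z₀) = g'(z₀):
  g'(z) = 12*sqrt(17)*I*z/(z + sqrt(17)*I)^3
  Res(f, sqrt(17)*I) = g'(sqrt(17)*I) = -3*sqrt(17)*I/34

∫_{-∞}^{∞} f(x) dx = 2πi · (-3*sqrt(17)*I/34) = 3*sqrt(17)*pi/17

Final answer: 3*sqrt(17)*pi/17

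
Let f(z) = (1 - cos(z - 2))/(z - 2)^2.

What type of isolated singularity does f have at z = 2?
removable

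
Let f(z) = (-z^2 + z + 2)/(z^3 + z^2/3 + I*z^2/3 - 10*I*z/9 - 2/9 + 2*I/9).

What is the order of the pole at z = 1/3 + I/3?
Factor the denominator:
  z^3 + z^2/3 + I*z^2/3 - 10*I*z/9 - 2/9 + 2*I/9 = (z - 1/3 - I/3)^2*(z + 1 + I)

The numerator P(z) = -z^2 + z + 2 has P(1/3 + I/3) = 7/3 + I/9 ≠ 0, so no factor of (z - 1/3 - I/3) cancels.
Near z = 1/3 + I/3 we can therefore write f(z) = g(z)/(z - 1/3 - I/3)^2 with g analytic at 1/3 + I/3 and g(1/3 + I/3) ≠ 0 (g is the numerator divided by the remaining denominator factors).

Hence z = 1/3 + I/3 is a pole of order 2.

Final answer: 2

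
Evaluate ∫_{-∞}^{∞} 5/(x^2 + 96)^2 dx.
Let f(z) = 5/(z^2 + 96)^2. The denominator has no real zeros and deg Q - deg P = 4 ≥ 2, so the integral of f over the upper semicircle |z| = R tends to 0 as R → ∞. Closing the contour in the upper half-plane,
  ∫_{-∞}^{∞} f(x) dx = 2πi · Σ Res(f, z_k)  over the poles with Im z_k > 0.

Zeros of the denominator: z^2 + 96 = 0 gives z = ±4*sqrt(6)*I.
Upper half-plane: z = 4*sqrt(6)*I (a pole of order 2).

Write f(z) = g(z)/(z - 4*sqrt(6)*I)^2 with g(z) = 5/(z + 4*sqrt(6)*I)^2. For a double pole, Res(f, z₀) = g'(z₀):
  g'(z) = -10/(z + 4*sqrt(6)*I)^3
  Res(f, 4*sqrt(6)*I) = g'(4*sqrt(6)*I) = -5*sqrt(6)*I/9216

∫_{-∞}^{∞} f(x) dx = 2πi · (-5*sqrt(6)*I/9216) = 5*sqrt(6)*pi/4608

Final answer: 5*sqrt(6)*pi/4608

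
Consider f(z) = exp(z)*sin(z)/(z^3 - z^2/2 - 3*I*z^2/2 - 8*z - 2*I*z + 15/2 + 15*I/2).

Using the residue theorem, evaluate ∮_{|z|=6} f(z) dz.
By the residue theorem, ∮_C f(z) dz = 2πi · (sum of the residues of f at the poles inside |z| = 6).

The denominator factors as (z - 3/2 - I/2)*(z + 3)*(z - 2 - I), so the singularities of f are simple poles at z = 3/2 + I/2, z = -3, z = 2 + I.
  |3/2 + I/2|² = 5/2 < 36 = 6², so this pole is inside the contour.
  |-3|² = 9 < 36 = 6², so this pole is inside the contour.
  |2 + I|² = 5 < 36 = 6², so this pole is inside the contour.

With P(z) = exp(z)*sin(z) and Q(z) = z^3 - z^2/2 - 3*I*z^2/2 - 8*z - 2*I*z + 15/2 + 15*I/2, each pole is simple, so Res(f, z₀) = P(z₀)/Q'(z₀) with Q'(z) = 3*z^2 - z - 3*I*z - 8 - 2*I.
  Res(f, 3/2 + I/2) = P(3/2 + I/2)/Q'(3/2 + I/2) = (exp(3/2 + I/2)*sin(3/2 + I/2))/(-2 - 5*I/2) = (-8/41 + 10*I/41)*exp(3/2 + I/2)*sin(3/2 + I/2)
  Res(f, -3) = P(-3)/Q'(-3) = (-exp(-3)*sin(3))/(22 + 7*I) = (-22/533 + 7*I/533)*exp(-3)*sin(3)
  Res(f, 2 + I) = P(2 + I)/Q'(2 + I) = (exp(2 + I)*sin(2 + I))/(2 + 3*I) = (2/13 - 3*I/13)*exp(2 + I)*sin(2 + I)

Sum of residues inside C: (2/13 - 3*I/13)*exp(2 + I)*sin(2 + I) + (-22/533 + 7*I/533)*exp(-3)*sin(3) + (-8/41 + 10*I/41)*exp(3/2 + I/2)*sin(3/2 + I/2)
∮_C f(z) dz = 2πi · ((2/13 - 3*I/13)*exp(2 + I)*sin(2 + I) + (-22/533 + 7*I/533)*exp(-3)*sin(3) + (-8/41 + 10*I/41)*exp(3/2 + I/2)*sin(3/2 + I/2)) = pi*(-20/41 - 16*I/41)*exp(3/2 + I/2)*sin(3/2 + I/2) + pi*(-14/533 - 44*I/533)*exp(-3)*sin(3) + pi*(6/13 + 4*I/13)*exp(2 + I)*sin(2 + I)

Final answer: pi*(-20/41 - 16*I/41)*exp(3/2 + I/2)*sin(3/2 + I/2) + pi*(-14/533 - 44*I/533)*exp(-3)*sin(3) + pi*(6/13 + 4*I/13)*exp(2 + I)*sin(2 + I)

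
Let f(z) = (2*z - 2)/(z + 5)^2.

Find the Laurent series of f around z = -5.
Put w = z - (-5), i.e. z = w - 5. The denominator is w^2, so it suffices to rewrite the numerator in powers of w.

P(z) = 2*z - 2
P(w - 5) = -12 + 2*w

Dividing each term by w^2:
  f = -12/w^2 + 2/w

Substituting back w = z + 5:
  f(z) = -12/(z + 5)^2 + 2/(z + 5)

The series is finite because the numerator is a polynomial; the negative powers form the principal part, and the coefficient of 1/(z + 5) gives Res(f, -5) = 2.

Final answer: -12/(z + 5)^2 + 2/(z + 5)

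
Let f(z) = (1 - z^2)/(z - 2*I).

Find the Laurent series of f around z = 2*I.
Put w = z - (2*I), i.e. z = w + 2*I. The denominator is w, so it suffices to rewrite the numerator in powers of w.

P(z) = 1 - z^2
P(w + 2*I) = 5 - 4*I*w - w^2

Dividing each term by w:
  f = 5/w - 4*I - w

Substituting back w = z - 2*I:
  f(z) = 5/(z - 2*I) - 4*I - (z - 2*I)

The series is finite because the numerator is a polynomial; the negative powers form the principal part, and the coefficient of 1/(z - 2*I) gives Res(f, 2*I) = 5.

Final answer: 5/(z - 2*I) - 4*I - (z - 2*I)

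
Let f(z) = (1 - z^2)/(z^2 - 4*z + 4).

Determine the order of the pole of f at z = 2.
Factor the denominator:
  z^2 - 4*z + 4 = (z - 2)^2

The numerator P(z) = 1 - z^2 has P(2) = -3 ≠ 0, so no factor of (z - 2) cancels.
Near z = 2 we can therefore write f(z) = g(z)/(z - 2)^2 with g analytic at 2 and g(2) ≠ 0 (g is just the numerator).

Hence z = 2 is a pole of order 2.

Final answer: 2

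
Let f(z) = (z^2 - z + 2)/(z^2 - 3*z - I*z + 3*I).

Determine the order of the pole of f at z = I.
Factor the denominator:
  z^2 - 3*z - I*z + 3*I = (z - I)*(z - 3)

The numerator P(z) = z^2 - z + 2 has P(I) = 1 - I ≠ 0, so no factor of (z - I) cancels.
Near z = I we can therefore write f(z) = g(z)/(z - I) with g analytic at I and g(I) ≠ 0 (g is the numerator divided by the remaining denominator factors).

Hence z = I is a pole of order 1.

Final answer: 1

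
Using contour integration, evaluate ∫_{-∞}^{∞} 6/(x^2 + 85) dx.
Let f(z) = 6/(z^2 + 85). The denominator has no real zeros and deg Q - deg P = 2 ≥ 2, so the integral of f over the upper semicircle |z| = R tends to 0 as R → ∞. Closing the contour in the upper half-plane,
  ∫_{-∞}^{∞} f(x) dx = 2πi · Σ Res(f, z_k)  over the poles with Im z_k > 0.

Zeros of the denominator: z^2 + 85 = 0 gives z = ±sqrt(85)*I.
Upper half-plane: z = sqrt(85)*I (simple).

Each pole is a simple zero of Q(z) = z^2 + 85, so Res(f, z₀) = P(z₀)/Q'(z₀) with P(z) = 6, Q'(z) = 2*z:
  Res(f, sqrt(85)*I) = (6)/(2*sqrt(85)*I) = -3*sqrt(85)*I/85

∫_{-∞}^{∞} f(x) dx = 2πi · (-3*sqrt(85)*I/85) = 6*sqrt(85)*pi/85

Final answer: 6*sqrt(85)*pi/85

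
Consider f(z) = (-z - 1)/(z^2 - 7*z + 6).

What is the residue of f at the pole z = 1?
Write f(z) = P(z)/Q(z) with P(z) = -z - 1 and Q(z) = z^2 - 7*z + 6.
The denominator factors as Q(z) = (z - 1)*(z - 6), so z = 1 is a simple zero of Q and P is analytic there; z = 1 is therefore a simple pole and
  Res(f, z₀) = P(z₀)/Q'(z₀).

Q'(z) = 2*z - 7, so Q'(1) = -5.
P(1) = -2.

Res(f, 1) = (-2)/(-5) = 2/5

Final answer: 2/5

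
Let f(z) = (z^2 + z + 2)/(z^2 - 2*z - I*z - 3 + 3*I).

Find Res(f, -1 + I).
Write f(z) = P(z)/Q(z) with P(z) = z^2 + z + 2 and Q(z) = z^2 - 2*z - I*z - 3 + 3*I.
The denominator factors as Q(z) = (z + 1 - I)*(z - 3), so z = -1 + I is a simple zero of Q and P is analytic there; z = -1 + I is therefore a simple pole and
  Res(f, z₀) = P(z₀)/Q'(z₀).

Q'(z) = 2*z - 2 - I, so Q'(-1 + I) = -4 + I.
P(-1 + I) = 1 - I.

Res(f, -1 + I) = (1 - I)/(-4 + I) = -5/17 + 3*I/17

Final answer: -5/17 + 3*I/17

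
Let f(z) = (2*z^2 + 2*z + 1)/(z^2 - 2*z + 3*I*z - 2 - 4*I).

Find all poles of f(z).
The singularities of f are the zeros of the denominator. Factoring,
  z^2 - 2*z + 3*I*z - 2 - 4*I = (z - 2 + I)*(z + 2*I)
so the candidates are z = 2 - I, z = -2*I.

Check the numerator P(z) = 2*z^2 + 2*z + 1 at each one:
  P(2 - I) = 11 - 10*I ≠ 0, so z = 2 - I is a (simple) pole.
  P(-2*I) = -7 - 4*I ≠ 0, so z = -2*I is a (simple) pole.

Poles of f: {-2*I, 2 - I}

Final answer: {-2*I, 2 - I}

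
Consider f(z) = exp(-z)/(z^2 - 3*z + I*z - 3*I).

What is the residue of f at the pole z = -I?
(-3/10 + I/10)*exp(I)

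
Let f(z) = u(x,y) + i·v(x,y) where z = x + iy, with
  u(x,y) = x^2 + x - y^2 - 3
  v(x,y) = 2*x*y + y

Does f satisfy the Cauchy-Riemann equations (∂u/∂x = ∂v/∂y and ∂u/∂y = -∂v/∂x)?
∂u/∂x = 2*x + 1
∂v/∂y = 2*x + 1
∂u/∂y = -2*y
∂v/∂x = 2*y
∂u/∂x = ∂v/∂y and ∂u/∂y = -∂v/∂x hold identically; f is analytic.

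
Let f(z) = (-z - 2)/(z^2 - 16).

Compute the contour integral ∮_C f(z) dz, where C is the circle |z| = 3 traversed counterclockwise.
By the residue theorem, ∮_C f(z) dz = 2πi · (sum of the residues of f at the poles inside |z| = 3).

The denominator factors as (z - 4)*(z + 4), so the singularities of f are simple poles at z = 4, z = -4.
  |4|² = 16 > 9 = 3², so this pole is outside the contour.
  |-4|² = 16 > 9 = 3², so this pole is outside the contour.

No pole lies inside the contour, so f is analytic on and inside C and the integral is 0 (Cauchy's theorem).

Final answer: 0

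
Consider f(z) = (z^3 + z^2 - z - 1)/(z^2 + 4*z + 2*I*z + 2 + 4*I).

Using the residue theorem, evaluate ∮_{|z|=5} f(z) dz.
By the residue theorem, ∮_C f(z) dz = 2πi · (sum of the residues of f at the poles inside |z| = 5).

The denominator factors as (z + 3 + I)*(z + 1 + I), so the singularities of f are simple poles at z = -3 - I, z = -1 - I.
  |-3 - I|² = 10 < 25 = 5², so this pole is inside the contour.
  |-1 - I|² = 2 < 25 = 5², so this pole is inside the contour.

With P(z) = z^3 + z^2 - z - 1 and Q(z) = z^2 + 4*z + 2*I*z + 2 + 4*I, each pole is simple, so Res(f, z₀) = P(z₀)/Q'(z₀) with Q'(z) = 2*z + 4 + 2*I.
  Res(f, -3 - I) = P(-3 - I)/Q'(-3 - I) = (-8 - 19*I)/(-2) = 4 + 19*I/2
  Res(f, -1 - I) = P(-1 - I)/Q'(-1 - I) = (2 + I)/(2) = 1 + I/2

Sum of residues inside C: 5 + 10*I
∮_C f(z) dz = 2πi · (5 + 10*I) = pi*(-20 + 10*I)

Final answer: pi*(-20 + 10*I)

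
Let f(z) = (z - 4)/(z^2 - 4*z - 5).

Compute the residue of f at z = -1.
5/6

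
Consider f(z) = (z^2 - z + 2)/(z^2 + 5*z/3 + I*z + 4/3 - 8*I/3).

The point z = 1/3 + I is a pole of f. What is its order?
Factor the denominator:
  z^2 + 5*z/3 + I*z + 4/3 - 8*I/3 = (z - 1/3 - I)*(z + 2 + 2*I)

The numerator P(z) = z^2 - z + 2 has P(1/3 + I) = 7/9 - I/3 ≠ 0, so no factor of (z - 1/3 - I) cancels.
Near z = 1/3 + I we can therefore write f(z) = g(z)/(z - 1/3 - I) with g analytic at 1/3 + I and g(1/3 + I) ≠ 0 (g is the numerator divided by the remaining denominator factors).

Hence z = 1/3 + I is a pole of order 1.

Final answer: 1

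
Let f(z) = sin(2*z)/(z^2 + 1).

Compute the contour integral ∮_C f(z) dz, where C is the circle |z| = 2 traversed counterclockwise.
By the residue theorem, ∮_C f(z) dz = 2πi · (sum of the residues of f at the poles inside |z| = 2).

The denominator factors as (z - I)*(z + I), so the singularities of f are simple poles at z = I, z = -I.
  |I|² = 1 < 4 = 2², so this pole is inside the contour.
  |-I|² = 1 < 4 = 2², so this pole is inside the contour.

With P(z) = sin(2*z) and Q(z) = z^2 + 1, each pole is simple, so Res(f, z₀) = P(z₀)/Q'(z₀) with Q'(z) = 2*z.
  Res(f, I) = P(I)/Q'(I) = (I*sinh(2))/(2*I) = sinh(2)/2
  Res(f, -I) = P(-I)/Q'(-I) = (-I*sinh(2))/(-2*I) = sinh(2)/2

Sum of residues inside C: sinh(2)
∮_C f(z) dz = 2πi · (sinh(2)) = 2*I*pi*sinh(2)

Final answer: 2*I*pi*sinh(2)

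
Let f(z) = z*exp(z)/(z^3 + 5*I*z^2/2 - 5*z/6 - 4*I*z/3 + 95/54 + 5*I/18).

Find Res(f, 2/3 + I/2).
Write f(z) = P(z)/Q(z) with P(z) = z*exp(z) and Q(z) = z^3 + 5*I*z^2/2 - 5*z/6 - 4*I*z/3 + 95/54 + 5*I/18.
The denominator factors as Q(z) = (z - 2/3 - I/2)*(z + 1/3 + 2*I)*(z + 1/3 + I), so z = 2/3 + I/2 is a simple zero of Q and P is analytic there; z = 2/3 + I/2 is therefore a simple pole and
  Res(f, z₀) = P(z₀)/Q'(z₀).

Q'(z) = 3*z^2 + 5*I*z - 5/6 - 4*I/3, so Q'(2/3 + I/2) = -11/4 + 4*I.
P(2/3 + I/2) = (2/3 + I/2)*exp(2/3 + I/2).

Res(f, 2/3 + I/2) = ((2/3 + I/2)*exp(2/3 + I/2))/(-11/4 + 4*I) = (8/1131 - 194*I/1131)*exp(2/3 + I/2)

Final answer: (8/1131 - 194*I/1131)*exp(2/3 + I/2)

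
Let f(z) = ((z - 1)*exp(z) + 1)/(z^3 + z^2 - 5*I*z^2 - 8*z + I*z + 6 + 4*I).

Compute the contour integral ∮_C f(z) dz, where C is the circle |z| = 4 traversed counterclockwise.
pi*(-2/5 + 4*I/5)*exp(2*I) + pi*(2/5 - 4*I/5)*exp(-2 + 3*I)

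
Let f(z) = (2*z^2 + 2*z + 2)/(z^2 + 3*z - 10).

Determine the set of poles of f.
The singularities of f are the zeros of the denominator. Factoring,
  z^2 + 3*z - 10 = (z + 5)*(z - 2)
so the candidates are z = -5, z = 2.

Check the numerator P(z) = 2*z^2 + 2*z + 2 at each one:
  P(-5) = 42 ≠ 0, so z = -5 is a (simple) pole.
  P(2) = 14 ≠ 0, so z = 2 is a (simple) pole.

Poles of f: {-5, 2}

Final answer: {-5, 2}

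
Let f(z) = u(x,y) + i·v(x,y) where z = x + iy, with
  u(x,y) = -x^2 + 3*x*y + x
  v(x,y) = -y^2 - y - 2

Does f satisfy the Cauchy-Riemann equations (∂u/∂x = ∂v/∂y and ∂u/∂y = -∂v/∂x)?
∂u/∂x = -2*x + 3*y + 1
∂v/∂y = -2*y - 1
∂u/∂y = 3*x
∂v/∂x = 0
∂u/∂x ≠ ∂v/∂y and ∂u/∂y ≠ -∂v/∂x; the Cauchy-Riemann equations are not satisfied, so f is not analytic.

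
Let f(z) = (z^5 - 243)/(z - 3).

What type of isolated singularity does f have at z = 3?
The numerator vanishes at z = 3 ((3)^5 = 243), so it is divisible by z - 3:
  z^5 - 243 = (z - 3)*(z^4 + 3*z^3 + 9*z^2 + 27*z + 81)
Hence for z ≠ 3, f(z) = z^4 + 3*z^3 + 9*z^2 + 27*z + 81, a polynomial, and lim_{z→3} f(z) = 405 is finite.
So the singularity is removable.

Final answer: removable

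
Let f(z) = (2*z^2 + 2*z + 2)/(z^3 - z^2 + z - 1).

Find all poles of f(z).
The singularities of f are the zeros of the denominator. Factoring,
  z^3 - z^2 + z - 1 = (z - I)*(z - 1)*(z + I)
so the candidates are z = I, z = 1, z = -I.

Check the numerator P(z) = 2*z^2 + 2*z + 2 at each one:
  P(I) = 2*I ≠ 0, so z = I is a (simple) pole.
  P(1) = 6 ≠ 0, so z = 1 is a (simple) pole.
  P(-I) = -2*I ≠ 0, so z = -I is a (simple) pole.

Poles of f: {-I, I, 1}

Final answer: {-I, I, 1}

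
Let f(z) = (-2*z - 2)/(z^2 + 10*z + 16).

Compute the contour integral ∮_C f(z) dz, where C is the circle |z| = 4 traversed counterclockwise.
2*I*pi/3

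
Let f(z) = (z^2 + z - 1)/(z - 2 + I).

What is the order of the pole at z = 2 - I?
Factor the denominator:
  z - 2 + I = (z - 2 + I)

The numerator P(z) = z^2 + z - 1 has P(2 - I) = 4 - 5*I ≠ 0, so no factor of (z - 2 + I) cancels.
Near z = 2 - I we can therefore write f(z) = g(z)/(z - 2 + I) with g analytic at 2 - I and g(2 - I) ≠ 0 (g is just the numerator).

Hence z = 2 - I is a pole of order 1.

Final answer: 1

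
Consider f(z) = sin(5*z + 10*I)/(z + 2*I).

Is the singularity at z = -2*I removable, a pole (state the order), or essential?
Let u = z + 2*I. The argument of sin is 5*z + 10*I = 5u, so
  f = sin(5u)/u = ((5u) - (5u)^3/6 + ...)/u = 5 - (125/6)*u^2 + ...
The Laurent expansion about u = 0 has no negative powers; equivalently lim_{z→-2*I} f(z) = 5 exists and is finite.
So the singularity is removable.

Final answer: removable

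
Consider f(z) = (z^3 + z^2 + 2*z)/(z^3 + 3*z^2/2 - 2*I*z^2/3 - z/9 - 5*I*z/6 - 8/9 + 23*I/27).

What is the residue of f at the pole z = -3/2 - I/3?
-28609/30794 + 36052*I/46191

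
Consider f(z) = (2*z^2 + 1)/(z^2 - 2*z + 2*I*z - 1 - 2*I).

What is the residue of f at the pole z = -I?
Write f(z) = P(z)/Q(z) with P(z) = 2*z^2 + 1 and Q(z) = z^2 - 2*z + 2*I*z - 1 - 2*I.
The denominator factors as Q(z) = (z + I)*(z - 2 + I), so z = -I is a simple zero of Q and P is analytic there; z = -I is therefore a simple pole and
  Res(f, z₀) = P(z₀)/Q'(z₀).

Q'(z) = 2*z - 2 + 2*I, so Q'(-I) = -2.
P(-I) = -1.

Res(f, -I) = (-1)/(-2) = 1/2

Final answer: 1/2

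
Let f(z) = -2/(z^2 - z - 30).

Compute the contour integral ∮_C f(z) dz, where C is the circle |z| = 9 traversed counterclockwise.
0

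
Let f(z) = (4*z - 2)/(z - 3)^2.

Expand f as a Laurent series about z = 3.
Put w = z - (3), i.e. z = w + 3. The denominator is w^2, so it suffices to rewrite the numerator in powers of w.

P(z) = 4*z - 2
P(w + 3) = 10 + 4*w

Dividing each term by w^2:
  f = 10/w^2 + 4/w

Substituting back w = z - 3:
  f(z) = 10/(z - 3)^2 + 4/(z - 3)

The series is finite because the numerator is a polynomial; the negative powers form the principal part, and the coefficient of 1/(z - 3) gives Res(f, 3) = 4.

Final answer: 10/(z - 3)^2 + 4/(z - 3)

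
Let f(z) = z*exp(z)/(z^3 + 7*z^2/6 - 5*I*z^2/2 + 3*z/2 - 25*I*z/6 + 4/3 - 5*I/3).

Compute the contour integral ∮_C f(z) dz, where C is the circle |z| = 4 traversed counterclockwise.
By the residue theorem, ∮_C f(z) dz = 2πi · (sum of the residues of f at the poles inside |z| = 4).

The denominator factors as (z + 1)*(z + 1/2 + I/2)*(z - 1/3 - 3*I), so the singularities of f are simple poles at z = -1, z = -1/2 - I/2, z = 1/3 + 3*I.
  |-1|² = 1 < 16 = 4², so this pole is inside the contour.
  |-1/2 - I/2|² = 1/2 < 16 = 4², so this pole is inside the contour.
  |1/3 + 3*I|² = 82/9 < 16 = 4², so this pole is inside the contour.

With P(z) = z*exp(z) and Q(z) = z^3 + 7*z^2/6 - 5*I*z^2/2 + 3*z/2 - 25*I*z/6 + 4/3 - 5*I/3, each pole is simple, so Res(f, z₀) = P(z₀)/Q'(z₀) with Q'(z) = 3*z^2 + 7*z/3 - 5*I*z + 3/2 - 25*I/6.
  Res(f, -1) = P(-1)/Q'(-1) = (-exp(-1))/(13/6 + 5*I/6) = (-39/97 + 15*I/97)*exp(-1)
  Res(f, -1/2 - I/2) = P(-1/2 - I/2)/Q'(-1/2 - I/2) = ((-1/2 - I/2)*exp(-1/2 - I/2))/(-13/6 - 4*I/3) = (63/233 + 15*I/233)*exp(-1/2 - I/2)
  Res(f, 1/3 + 3*I) = P(1/3 + 3*I)/Q'(1/3 + 3*I) = ((1/3 + 3*I)*exp(1/3 + 3*I))/(-169/18 + 43*I/6) = (2976/22601 - 4950*I/22601)*exp(1/3 + 3*I)

Sum of residues inside C: (63/233 + 15*I/233)*exp(-1/2 - I/2) + (-39/97 + 15*I/97)*exp(-1) + (2976/22601 - 4950*I/22601)*exp(1/3 + 3*I)
∮_C f(z) dz = 2πi · ((63/233 + 15*I/233)*exp(-1/2 - I/2) + (-39/97 + 15*I/97)*exp(-1) + (2976/22601 - 4950*I/22601)*exp(1/3 + 3*I)) = pi*(-30/97 - 78*I/97)*exp(-1) + pi*(9900/22601 + 5952*I/22601)*exp(1/3 + 3*I) + pi*(-30/233 + 126*I/233)*exp(-1/2 - I/2)

Final answer: pi*(-30/97 - 78*I/97)*exp(-1) + pi*(9900/22601 + 5952*I/22601)*exp(1/3 + 3*I) + pi*(-30/233 + 126*I/233)*exp(-1/2 - I/2)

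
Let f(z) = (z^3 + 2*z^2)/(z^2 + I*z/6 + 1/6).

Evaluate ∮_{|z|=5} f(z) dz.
By the residue theorem, ∮_C f(z) dz = 2πi · (sum of the residues of f at the poles inside |z| = 5).

The denominator factors as (z - I/3)*(z + I/2), so the singularities of f are simple poles at z = I/3, z = -I/2.
  |I/3|² = 1/9 < 25 = 5², so this pole is inside the contour.
  |-I/2|² = 1/4 < 25 = 5², so this pole is inside the contour.

With P(z) = z^3 + 2*z^2 and Q(z) = z^2 + I*z/6 + 1/6, each pole is simple, so Res(f, z₀) = P(z₀)/Q'(z₀) with Q'(z) = 2*z + I/6.
  Res(f, I/3) = P(I/3)/Q'(I/3) = (-2/9 - I/27)/(5*I/6) = -2/45 + 4*I/15
  Res(f, -I/2) = P(-I/2)/Q'(-I/2) = (-1/2 + I/8)/(-5*I/6) = -3/20 - 3*I/5

Sum of residues inside C: -7/36 - I/3
∮_C f(z) dz = 2πi · (-7/36 - I/3) = pi*(2/3 - 7*I/18)

Final answer: pi*(2/3 - 7*I/18)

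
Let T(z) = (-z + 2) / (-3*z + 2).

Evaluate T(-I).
7/13 - 4*I/13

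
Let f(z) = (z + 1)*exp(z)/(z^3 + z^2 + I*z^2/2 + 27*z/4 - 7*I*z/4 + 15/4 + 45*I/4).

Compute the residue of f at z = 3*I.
Write f(z) = P(z)/Q(z) with P(z) = (z + 1)*exp(z) and Q(z) = z^3 + z^2 + I*z^2/2 + 27*z/4 - 7*I*z/4 + 15/4 + 45*I/4.
The denominator factors as Q(z) = (z + 3/2 + 2*I)*(z - 3*I)*(z - 1/2 + 3*I/2), so z = 3*I is a simple zero of Q and P is analytic there; z = 3*I is therefore a simple pole and
  Res(f, z₀) = P(z₀)/Q'(z₀).

Q'(z) = 3*z^2 + 2*z + I*z + 27/4 - 7*I/4, so Q'(3*I) = -93/4 + 17*I/4.
P(3*I) = (1 + 3*I)*exp(3*I).

Res(f, 3*I) = ((1 + 3*I)*exp(3*I))/(-93/4 + 17*I/4) = (-84/4469 - 592*I/4469)*exp(3*I)

Final answer: (-84/4469 - 592*I/4469)*exp(3*I)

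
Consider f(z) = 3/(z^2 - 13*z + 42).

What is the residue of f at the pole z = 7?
Write f(z) = P(z)/Q(z) with P(z) = 3 and Q(z) = z^2 - 13*z + 42.
The denominator factors as Q(z) = (z - 6)*(z - 7), so z = 7 is a simple zero of Q and P is analytic there; z = 7 is therefore a simple pole and
  Res(f, z₀) = P(z₀)/Q'(z₀).

Q'(z) = 2*z - 13, so Q'(7) = 1.
P(7) = 3.

Res(f, 7) = (3)/(1) = 3

Final answer: 3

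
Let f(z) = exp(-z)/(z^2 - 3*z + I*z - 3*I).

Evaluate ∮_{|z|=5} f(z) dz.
By the residue theorem, ∮_C f(z) dz = 2πi · (sum of the residues of f at the poles inside |z| = 5).

The denominator factors as (z - 3)*(z + I), so the singularities of f are simple poles at z = 3, z = -I.
  |3|² = 9 < 25 = 5², so this pole is inside the contour.
  |-I|² = 1 < 25 = 5², so this pole is inside the contour.

With P(z) = exp(-z) and Q(z) = z^2 - 3*z + I*z - 3*I, each pole is simple, so Res(f, z₀) = P(z₀)/Q'(z₀) with Q'(z) = 2*z - 3 + I.
  Res(f, 3) = P(3)/Q'(3) = (exp(-3))/(3 + I) = (3/10 - I/10)*exp(-3)
  Res(f, -I) = P(-I)/Q'(-I) = (exp(I))/(-3 - I) = (-3/10 + I/10)*exp(I)

Sum of residues inside C: (-3/10 + I/10)*exp(I) + (3/10 - I/10)*exp(-3)
∮_C f(z) dz = 2πi · ((-3/10 + I/10)*exp(I) + (3/10 - I/10)*exp(-3)) = pi*(-1/5 - 3*I/5)*exp(I) + pi*(1/5 + 3*I/5)*exp(-3)

Final answer: pi*(-1/5 - 3*I/5)*exp(I) + pi*(1/5 + 3*I/5)*exp(-3)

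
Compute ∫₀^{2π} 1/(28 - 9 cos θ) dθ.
Call the integral J. The integrand is 2π-periodic and we integrate over a full period, so shifting θ does not change the value (θ → θ + π flips the sign of the trig term). Hence
  J = ∫₀^{2π} dθ/(28 + 9 cos θ).
Put z = e^{iθ}: then cos θ = (z + 1/z)/2, dθ = dz/(iz), and z runs once counterclockwise around |z| = 1:
  J = ∮_{|z|=1} 1/(28 + 9*(z + 1/z)/2) · dz/(iz) = (2/i) ∮_{|z|=1} dz/(9*z^2 + 56*z + 9).
The roots of 9*z^2 + 56*z + 9 are z = (-28 ± sqrt(28^2 - 9^2))/9, with sqrt(703) = sqrt(703); their product is 1, so only z₊ = -28/9 + sqrt(703)/9 lies inside the unit circle (z₋ = -28/9 - sqrt(703)/9 lies outside).
z₊ is a simple zero of q(z) = 9*z^2 + 56*z + 9, so Res(1/q, z₊) = 1/q'(z₊) with q'(z) = 18*z + 56; and q'(z₊) = 9*(z₊ - z₋) = 2*sqrt(703).
Therefore J = (2/i) · 2πi · 1/(2*sqrt(703)) = 2*pi/(sqrt(703)) = 2*sqrt(703)*pi/703

Final answer: 2*sqrt(703)*pi/703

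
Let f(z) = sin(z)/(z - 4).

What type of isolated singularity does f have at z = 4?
Write f(z) = g(z)/(z - 4) with g(z) = sin(z).
g is entire and g(4) = sin(4) ≠ 0, so no factor of (z - 4) cancels: the Laurent expansion of f about z = 4 starts at the power -1, i.e. lim_{z→z₀} (z - z₀) f(z) = sin(4) is finite and nonzero.
So z = 4 is a pole of order 1.

Final answer: pole of order 1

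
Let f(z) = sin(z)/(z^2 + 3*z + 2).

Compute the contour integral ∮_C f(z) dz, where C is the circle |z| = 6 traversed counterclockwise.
By the residue theorem, ∮_C f(z) dz = 2πi · (sum of the residues of f at the poles inside |z| = 6).

The denominator factors as (z + 2)*(z + 1), so the singularities of f are simple poles at z = -2, z = -1.
  |-2|² = 4 < 36 = 6², so this pole is inside the contour.
  |-1|² = 1 < 36 = 6², so this pole is inside the contour.

With P(z) = sin(z) and Q(z) = z^2 + 3*z + 2, each pole is simple, so Res(f, z₀) = P(z₀)/Q'(z₀) with Q'(z) = 2*z + 3.
  Res(f, -2) = P(-2)/Q'(-2) = (-sin(2))/(-1) = sin(2)
  Res(f, -1) = P(-1)/Q'(-1) = (-sin(1))/(1) = -sin(1)

Sum of residues inside C: -sin(1) + sin(2)
∮_C f(z) dz = 2πi · (-sin(1) + sin(2)) = -2*I*pi*sin(1) + 2*I*pi*sin(2)

Final answer: -2*I*pi*sin(1) + 2*I*pi*sin(2)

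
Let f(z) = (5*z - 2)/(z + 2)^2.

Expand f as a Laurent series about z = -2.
Put w = z - (-2), i.e. z = w - 2. The denominator is w^2, so it suffices to rewrite the numerator in powers of w.

P(z) = 5*z - 2
P(w - 2) = -12 + 5*w

Dividing each term by w^2:
  f = -12/w^2 + 5/w

Substituting back w = z + 2:
  f(z) = -12/(z + 2)^2 + 5/(z + 2)

The series is finite because the numerator is a polynomial; the negative powers form the principal part, and the coefficient of 1/(z + 2) gives Res(f, -2) = 5.

Final answer: -12/(z + 2)^2 + 5/(z + 2)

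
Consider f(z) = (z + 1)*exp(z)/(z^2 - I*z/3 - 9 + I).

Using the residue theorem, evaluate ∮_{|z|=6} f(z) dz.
pi*(24/325 + 218*I/325)*exp(-3 + I/3) + pi*(-24/325 + 432*I/325)*exp(3)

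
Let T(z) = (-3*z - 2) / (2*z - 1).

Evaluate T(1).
Substitute z = 1:
  numerator:   -3*(1) - 2 = -5
  denominator: 2*(1) - 1 = 1
T(1) = (-5)/(1) = -5

Final answer: -5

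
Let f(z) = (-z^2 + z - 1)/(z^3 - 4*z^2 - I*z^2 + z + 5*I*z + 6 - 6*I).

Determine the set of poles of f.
{-1 + I, 2, 3}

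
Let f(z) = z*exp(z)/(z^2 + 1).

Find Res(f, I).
Write f(z) = P(z)/Q(z) with P(z) = z*exp(z) and Q(z) = z^2 + 1.
The denominator factors as Q(z) = (z - I)*(z + I), so z = I is a simple zero of Q and P is analytic there; z = I is therefore a simple pole and
  Res(f, z₀) = P(z₀)/Q'(z₀).

Q'(z) = 2*z, so Q'(I) = 2*I.
P(I) = I*exp(I).

Res(f, I) = (I*exp(I))/(2*I) = exp(I)/2

Final answer: exp(I)/2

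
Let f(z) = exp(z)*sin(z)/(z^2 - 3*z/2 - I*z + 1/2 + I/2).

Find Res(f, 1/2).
Write f(z) = P(z)/Q(z) with P(z) = exp(z)*sin(z) and Q(z) = z^2 - 3*z/2 - I*z + 1/2 + I/2.
The denominator factors as Q(z) = (z - 1 - I)*(z - 1/2), so z = 1/2 is a simple zero of Q and P is analytic there; z = 1/2 is therefore a simple pole and
  Res(f, z₀) = P(z₀)/Q'(z₀).

Q'(z) = 2*z - 3/2 - I, so Q'(1/2) = -1/2 - I.
P(1/2) = exp(1/2)*sin(1/2).

Res(f, 1/2) = (exp(1/2)*sin(1/2))/(-1/2 - I) = (-2/5 + 4*I/5)*exp(1/2)*sin(1/2)

Final answer: (-2/5 + 4*I/5)*exp(1/2)*sin(1/2)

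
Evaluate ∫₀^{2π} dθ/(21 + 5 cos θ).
sqrt(26)*pi/52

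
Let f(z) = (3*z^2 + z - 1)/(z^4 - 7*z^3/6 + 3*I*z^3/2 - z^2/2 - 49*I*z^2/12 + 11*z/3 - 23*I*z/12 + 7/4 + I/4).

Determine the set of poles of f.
The singularities of f are the zeros of the denominator. Factoring,
  z^4 - 7*z^3/6 + 3*I*z^3/2 - z^2/2 - 49*I*z^2/12 + 11*z/3 - 23*I*z/12 + 7/4 + I/4 = (z + 1/2)*(z + 3*I/2)*(z - 2 - I)*(z + 1/3 + I)
so the candidates are z = -1/2, z = -3*I/2, z = 2 + I, z = -1/3 - I.

Check the numerator P(z) = 3*z^2 + z - 1 at each one:
  P(-1/2) = -3/4 ≠ 0, so z = -1/2 is a (simple) pole.
  P(-3*I/2) = -31/4 - 3*I/2 ≠ 0, so z = -3*I/2 is a (simple) pole.
  P(2 + I) = 10 + 13*I ≠ 0, so z = 2 + I is a (simple) pole.
  P(-1/3 - I) = -4 + I ≠ 0, so z = -1/3 - I is a (simple) pole.

Poles of f: {-1/2, -1/3 - I, -3*I/2, 2 + I}

Final answer: {-1/2, -1/3 - I, -3*I/2, 2 + I}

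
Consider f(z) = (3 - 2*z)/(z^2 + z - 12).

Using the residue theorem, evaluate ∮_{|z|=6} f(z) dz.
By the residue theorem, ∮_C f(z) dz = 2πi · (sum of the residues of f at the poles inside |z| = 6).

The denominator factors as (z + 4)*(z - 3), so the singularities of f are simple poles at z = -4, z = 3.
  |-4|² = 16 < 36 = 6², so this pole is inside the contour.
  |3|² = 9 < 36 = 6², so this pole is inside the contour.

With P(z) = 3 - 2*z and Q(z) = z^2 + z - 12, each pole is simple, so Res(f, z₀) = P(z₀)/Q'(z₀) with Q'(z) = 2*z + 1.
  Res(f, -4) = P(-4)/Q'(-4) = (11)/(-7) = -11/7
  Res(f, 3) = P(3)/Q'(3) = (-3)/(7) = -3/7

Sum of residues inside C: -2
∮_C f(z) dz = 2πi · (-2) = -4*I*pi

Final answer: -4*I*pi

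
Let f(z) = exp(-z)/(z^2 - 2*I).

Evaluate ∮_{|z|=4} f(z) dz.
pi*(-1/2 - I/2)*exp(1 + I) + pi*(1/2 + I/2)*exp(-1 - I)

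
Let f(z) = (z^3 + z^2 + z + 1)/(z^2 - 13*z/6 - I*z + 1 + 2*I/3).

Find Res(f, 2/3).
Write f(z) = P(z)/Q(z) with P(z) = z^3 + z^2 + z + 1 and Q(z) = z^2 - 13*z/6 - I*z + 1 + 2*I/3.
The denominator factors as Q(z) = (z - 2/3)*(z - 3/2 - I), so z = 2/3 is a simple zero of Q and P is analytic there; z = 2/3 is therefore a simple pole and
  Res(f, z₀) = P(z₀)/Q'(z₀).

Q'(z) = 2*z - 13/6 - I, so Q'(2/3) = -5/6 - I.
P(2/3) = 65/27.

Res(f, 2/3) = (65/27)/(-5/6 - I) = -650/549 + 260*I/183

Final answer: -650/549 + 260*I/183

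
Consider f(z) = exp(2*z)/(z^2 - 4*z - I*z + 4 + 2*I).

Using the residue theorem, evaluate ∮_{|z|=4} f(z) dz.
-2*pi*exp(4) + 2*pi*exp(4 + 2*I)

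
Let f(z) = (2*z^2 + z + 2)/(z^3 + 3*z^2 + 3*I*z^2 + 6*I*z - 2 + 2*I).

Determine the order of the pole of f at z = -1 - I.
3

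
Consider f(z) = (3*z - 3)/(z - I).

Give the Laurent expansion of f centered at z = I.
(-3 + 3*I)/(z - I) + 3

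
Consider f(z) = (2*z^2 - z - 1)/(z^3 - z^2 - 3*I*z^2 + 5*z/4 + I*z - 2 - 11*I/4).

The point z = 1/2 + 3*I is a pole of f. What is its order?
1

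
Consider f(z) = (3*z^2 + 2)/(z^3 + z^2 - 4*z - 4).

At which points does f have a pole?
The singularities of f are the zeros of the denominator. Factoring,
  z^3 + z^2 - 4*z - 4 = (z + 2)*(z - 2)*(z + 1)
so the candidates are z = -2, z = 2, z = -1.

Check the numerator P(z) = 3*z^2 + 2 at each one:
  P(-2) = 14 ≠ 0, so z = -2 is a (simple) pole.
  P(2) = 14 ≠ 0, so z = 2 is a (simple) pole.
  P(-1) = 5 ≠ 0, so z = -1 is a (simple) pole.

Poles of f: {-2, -1, 2}

Final answer: {-2, -1, 2}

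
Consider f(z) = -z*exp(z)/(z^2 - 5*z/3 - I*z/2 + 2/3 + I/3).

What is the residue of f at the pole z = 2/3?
Write f(z) = P(z)/Q(z) with P(z) = -z*exp(z) and Q(z) = z^2 - 5*z/3 - I*z/2 + 2/3 + I/3.
The denominator factors as Q(z) = (z - 1 - I/2)*(z - 2/3), so z = 2/3 is a simple zero of Q and P is analytic there; z = 2/3 is therefore a simple pole and
  Res(f, z₀) = P(z₀)/Q'(z₀).

Q'(z) = 2*z - 5/3 - I/2, so Q'(2/3) = -1/3 - I/2.
P(2/3) = -2*exp(2/3)/3.

Res(f, 2/3) = (-2*exp(2/3)/3)/(-1/3 - I/2) = (8/13 - 12*I/13)*exp(2/3)

Final answer: (8/13 - 12*I/13)*exp(2/3)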